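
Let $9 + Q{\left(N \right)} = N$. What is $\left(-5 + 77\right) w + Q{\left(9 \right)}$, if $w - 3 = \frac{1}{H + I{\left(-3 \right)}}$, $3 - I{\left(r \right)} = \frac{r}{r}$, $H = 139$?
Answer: $\frac{10176}{47} \approx 216.51$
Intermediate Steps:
$Q{\left(N \right)} = -9 + N$
$I{\left(r \right)} = 2$ ($I{\left(r \right)} = 3 - \frac{r}{r} = 3 - 1 = 2$)
$w = \frac{424}{141}$ ($w = 3 + \frac{1}{139 + 2} = 3 + \frac{1}{141} = \frac{424}{141} \approx 3.0071$)
$\left(-5 + 77\right) w + Q{\left(9 \right)} = \left(-5 + 77\right) \frac{424}{141} + \left(-9 + 9\right) = 72 \cdot \frac{424}{141} + 0 = \frac{10176}{47} + 0 = \frac{10176}{47}$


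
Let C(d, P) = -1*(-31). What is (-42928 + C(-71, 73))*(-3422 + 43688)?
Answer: -1727290602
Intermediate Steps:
C(d, P) = 31
(-42928 + C(-71, 73))*(-3422 + 43688) = (-42928 + 31)*(-3422 + 43688) = -42897*40266 = -1727290602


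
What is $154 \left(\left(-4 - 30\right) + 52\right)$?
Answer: $2772$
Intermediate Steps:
$154 \left(\left(-4 - 30\right) + 52\right) = 154 \left(-34 + 52\right) = 154 \cdot 18 = 2772$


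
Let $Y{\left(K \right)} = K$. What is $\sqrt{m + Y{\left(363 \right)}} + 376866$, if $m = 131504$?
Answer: $376866 + \sqrt{131867} \approx 3.7723 \cdot 10^{5}$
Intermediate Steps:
$\sqrt{m + Y{\left(363 \right)}} + 376866 = \sqrt{131504 + 363} + 376866 = \sqrt{131867} + 376866 = 376866 + \sqrt{131867}$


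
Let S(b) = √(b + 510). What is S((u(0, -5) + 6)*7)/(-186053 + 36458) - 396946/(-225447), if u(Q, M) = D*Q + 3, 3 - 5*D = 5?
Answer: 396946/225447 - √573/149595 ≈ 1.7605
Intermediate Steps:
D = -⅖ (D = ⅗ - ⅕*5 = ⅗ - 1 = -⅖ ≈ -0.40000)
u(Q, M) = 3 - 2*Q/5 (u(Q, M) = -2*Q/5 + 3 = 3 - 2*Q/5)
S(b) = √(510 + b)
S((u(0, -5) + 6)*7)/(-186053 + 36458) - 396946/(-225447) = √(510 + ((3 - ⅖*0) + 6)*7)/(-186053 + 36458) - 396946/(-225447) = √(510 + ((3 + 0) + 6)*7)/(-149595) - 396946*(-1/225447) = √(510 + (3 + 6)*7)*(-1/149595) + 396946/225447 = √(510 + 9*7)*(-1/149595) + 396946/225447 = √(510 + 63)*(-1/149595) + 396946/225447 = √573*(-1/149595) + 396946/225447 = -√573/149595 + 396946/225447 = 396946/225447 - √573/149595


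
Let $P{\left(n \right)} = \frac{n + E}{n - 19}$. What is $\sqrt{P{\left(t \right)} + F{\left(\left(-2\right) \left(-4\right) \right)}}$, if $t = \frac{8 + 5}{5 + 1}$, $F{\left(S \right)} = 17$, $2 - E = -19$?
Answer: $\frac{\sqrt{159378}}{101} \approx 3.9527$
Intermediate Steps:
$E = 21$ ($E = 2 - -19 = 2 + 19 = 21$)
$t = \frac{13}{6} \approx 2.1667$
$P{\left(n \right)} = \frac{21 + n}{-19 + n}$ ($P{\left(n \right)} = \frac{n + 21}{n - 19} = \frac{21 + n}{-19 + n}$)
$\sqrt{P{\left(t \right)} + F{\left(\left(-2\right) \left(-4\right) \right)}} = \sqrt{\frac{21 + \frac{13}{6}}{-19 + \frac{13}{6}} + 17} = \sqrt{\frac{1}{- \frac{101}{6}} \cdot \frac{139}{6} + 17} = \sqrt{\left(- \frac{6}{101}\right) \frac{139}{6} + 17} = \sqrt{- \frac{139}{101} + 17} = \sqrt{\frac{1578}{101}} = \frac{\sqrt{159378}}{101}$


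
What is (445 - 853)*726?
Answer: -296208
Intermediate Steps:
(445 - 853)*726 = -408*726 = -296208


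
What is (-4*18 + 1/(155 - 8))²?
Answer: 111999889/21609 ≈ 5183.0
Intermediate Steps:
(-4*18 + 1/(155 - 8))² = (-72 + 1/147)² = (-10583/147)² = 111999889/21609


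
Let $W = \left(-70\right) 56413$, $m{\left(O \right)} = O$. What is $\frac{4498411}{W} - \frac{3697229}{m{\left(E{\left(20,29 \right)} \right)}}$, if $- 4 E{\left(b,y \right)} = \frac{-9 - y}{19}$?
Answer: $- \frac{29200053639191}{3948910} \approx -7.3945 \cdot 10^{6}$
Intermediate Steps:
$E{\left(b,y \right)} = \frac{9}{76} + \frac{y}{76}$ ($E{\left(b,y \right)} = - \frac{\left(-9 - y\right) \frac{1}{19}}{4} = - \frac{- \frac{9}{19} - \frac{y}{19}}{4} = \frac{9}{76} + \frac{y}{76}$)
$W = -3948910$
$\frac{4498411}{W} - \frac{3697229}{m{\left(E{\left(20,29 \right)} \right)}} = \frac{4498411}{-3948910} - \frac{3697229}{\frac{9}{76} + \frac{1}{76} \cdot 29} = 4498411 \left(- \frac{1}{3948910}\right) - \frac{3697229}{\frac{9}{76} + \frac{29}{76}} = - \frac{4498411}{3948910} - 3697229 \frac{1}{\frac{1}{2}} = - \frac{4498411}{3948910} - 7394458 = - \frac{29200053639191}{3948910}$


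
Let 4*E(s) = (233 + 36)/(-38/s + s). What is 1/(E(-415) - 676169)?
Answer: -688748/465710158047 ≈ -1.4789e-6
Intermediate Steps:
E(s) = 269/(4*(s - 38/s)) (E(s) = ((233 + 36)/(-38/s + s))/4 = (269/(s - 38/s))/4 = 269/(4*(s - 38/s)))
1/(E(-415) - 676169) = 1/((269/4)*(-415)/(-38 + (-415)²) - 676169) = 1/((269/4)*(-415)/(-38 + 172225) - 676169) = 1/((269/4)*(-415)/172187 - 676169) = 1/((269/4)*(-415)*(1/172187) - 676169) = 1/(-111635/688748 - 676169) = 1/(-465710158047/688748) = -688748/465710158047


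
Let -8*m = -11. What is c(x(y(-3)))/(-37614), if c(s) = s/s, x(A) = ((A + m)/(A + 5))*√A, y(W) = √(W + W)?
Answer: -1/37614 ≈ -2.6586e-5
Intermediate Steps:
m = 11/8 (m = -⅛*(-11) = 11/8 ≈ 1.3750)
y(W) = √2*√W (y(W) = √(2*W) = √2*√W)
x(A) = √A*(11/8 + A)/(5 + A) (x(A) = ((A + 11/8)/(A + 5))*√A = ((11/8 + A)/(5 + A))*√A = √A*(11/8 + A)/(5 + A))
c(s) = 1
c(x(y(-3)))/(-37614) = 1/(-37614) = 1*(-1/37614) = -1/37614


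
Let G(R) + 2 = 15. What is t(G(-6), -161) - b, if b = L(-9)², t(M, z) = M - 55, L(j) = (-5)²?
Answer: -667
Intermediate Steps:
L(j) = 25
G(R) = 13 (G(R) = -2 + 15 = 13)
t(M, z) = -55 + M
b = 625 (b = 25² = 625)
t(G(-6), -161) - b = (-55 + 13) - 1*625 = -42 - 625 = -667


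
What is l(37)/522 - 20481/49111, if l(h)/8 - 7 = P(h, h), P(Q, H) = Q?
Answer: 3297995/12817971 ≈ 0.25729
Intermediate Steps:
l(h) = 56 + 8*h
l(37)/522 - 20481/49111 = (56 + 8*37)/522 - 20481/49111 = (56 + 296)*(1/522) - 20481*1/49111 = 352*(1/522) - 20481/49111 = 176/261 - 20481/49111 = 3297995/12817971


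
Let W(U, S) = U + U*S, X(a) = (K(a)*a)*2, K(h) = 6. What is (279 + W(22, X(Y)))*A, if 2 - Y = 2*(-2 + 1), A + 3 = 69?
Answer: 89562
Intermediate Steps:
A = 66 (A = -3 + 69 = 66)
Y = 4 (Y = 2 - 2*(-2 + 1) = 2 - 2*(-1) = 2 - 1*(-2) = 2 + 2 = 4)
X(a) = 12*a (X(a) = (6*a)*2 = 12*a)
W(U, S) = U + S*U
(279 + W(22, X(Y)))*A = (279 + 22*(1 + 12*4))*66 = (279 + 22*(1 + 48))*66 = (279 + 22*49)*66 = (279 + 1078)*66 = 1357*66 = 89562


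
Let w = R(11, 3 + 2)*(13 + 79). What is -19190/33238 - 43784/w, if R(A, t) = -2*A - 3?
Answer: 176394449/9555925 ≈ 18.459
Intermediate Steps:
R(A, t) = -3 - 2*A
w = -2300 (w = (-3 - 2*11)*(13 + 79) = (-3 - 22)*92 = -25*92 = -2300)
-19190/33238 - 43784/w = -19190/33238 - 43784/(-2300) = -19190*1/33238 - 43784*(-1/2300) = -9595/16619 + 10946/575 = 176394449/9555925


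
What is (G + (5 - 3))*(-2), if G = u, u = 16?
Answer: -36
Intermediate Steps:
G = 16
(G + (5 - 3))*(-2) = (16 + (5 - 3))*(-2) = (16 + 2)*(-2) = 18*(-2) = -36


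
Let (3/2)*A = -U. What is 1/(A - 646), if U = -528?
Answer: -1/294 ≈ -0.0034014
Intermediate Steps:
A = 352 (A = 2*(-1*(-528))/3 = (⅔)*528 = 352)
1/(A - 646) = 1/(352 - 646) = 1/(-294) = -1/294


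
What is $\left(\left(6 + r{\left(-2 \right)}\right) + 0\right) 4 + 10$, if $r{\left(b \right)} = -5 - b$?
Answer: $22$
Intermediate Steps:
$\left(\left(6 + r{\left(-2 \right)}\right) + 0\right) 4 + 10 = \left(\left(6 - 3\right) + 0\right) 4 + 10 = \left(3 + 0\right) 4 + 10 = 3 \cdot 4 + 10 = 12 + 10 = 22$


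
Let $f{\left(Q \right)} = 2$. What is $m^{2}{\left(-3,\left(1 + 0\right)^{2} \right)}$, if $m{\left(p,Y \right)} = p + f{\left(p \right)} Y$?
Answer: $1$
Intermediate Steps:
$m{\left(p,Y \right)} = p + 2 Y$
$m^{2}{\left(-3,\left(1 + 0\right)^{2} \right)} = \left(-3 + 2 \left(1 + 0\right)^{2}\right)^{2} = \left(-3 + 2 \cdot 1^{2}\right)^{2} = \left(-3 + 2 \cdot 1\right)^{2} = \left(-3 + 2\right)^{2} = \left(-1\right)^{2} = 1$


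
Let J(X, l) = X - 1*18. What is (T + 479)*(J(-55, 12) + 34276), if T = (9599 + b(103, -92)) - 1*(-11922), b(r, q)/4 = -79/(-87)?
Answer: 21825116716/29 ≈ 7.5259e+8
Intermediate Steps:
b(r, q) = 316/87 (b(r, q) = 4*(-79/(-87)) = 4*(-79*(-1/87)) = 4*(79/87) = 316/87)
J(X, l) = -18 + X (J(X, l) = X - 18 = -18 + X)
T = 1872643/87 (T = (9599 + 316/87) - 1*(-11922) = 835429/87 + 11922 = 1872643/87 ≈ 21525.)
(T + 479)*(J(-55, 12) + 34276) = (1872643/87 + 479)*((-18 - 55) + 34276) = 1914316*(-73 + 34276)/87 = (1914316/87)*34203 = 21825116716/29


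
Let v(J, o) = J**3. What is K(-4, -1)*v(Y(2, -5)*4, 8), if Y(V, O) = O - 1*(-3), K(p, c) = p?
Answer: 2048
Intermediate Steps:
Y(V, O) = 3 + O (Y(V, O) = O + 3 = 3 + O)
K(-4, -1)*v(Y(2, -5)*4, 8) = -4*64*(3 - 5)**3 = -4*(-2*4)**3 = -4*(-8)**3 = -4*(-512) = 2048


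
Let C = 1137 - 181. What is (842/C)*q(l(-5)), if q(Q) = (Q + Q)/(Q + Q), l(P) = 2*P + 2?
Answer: 421/478 ≈ 0.88075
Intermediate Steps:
C = 956
l(P) = 2 + 2*P
q(Q) = 1 (q(Q) = (2*Q)/((2*Q)) = (2*Q)*(1/(2*Q)) = 1)
(842/C)*q(l(-5)) = (842/956)*1 = (842*(1/956))*1 = (421/478)*1 = 421/478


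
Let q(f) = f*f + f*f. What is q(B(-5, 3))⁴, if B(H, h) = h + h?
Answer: 26873856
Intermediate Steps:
B(H, h) = 2*h
q(f) = 2*f² (q(f) = f² + f² = 2*f²)
q(B(-5, 3))⁴ = (2*(2*3)²)⁴ = (2*6²)⁴ = (2*36)⁴ = 72⁴ = 26873856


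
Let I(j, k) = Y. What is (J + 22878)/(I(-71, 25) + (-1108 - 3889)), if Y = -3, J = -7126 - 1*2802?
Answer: -259/100 ≈ -2.5900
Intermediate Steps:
J = -9928 (J = -7126 - 2802 = -9928)
I(j, k) = -3
(J + 22878)/(I(-71, 25) + (-1108 - 3889)) = (-9928 + 22878)/(-3 + (-1108 - 3889)) = 12950/(-3 - 4997) = 12950/(-5000) = 12950*(-1/5000) = -259/100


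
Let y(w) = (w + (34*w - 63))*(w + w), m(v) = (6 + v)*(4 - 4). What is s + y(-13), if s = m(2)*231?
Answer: 13468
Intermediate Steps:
m(v) = 0 (m(v) = (6 + v)*0 = 0)
y(w) = 2*w*(-63 + 35*w) (y(w) = (w + (-63 + 34*w))*(2*w) = (-63 + 35*w)*(2*w) = 2*w*(-63 + 35*w))
s = 0 (s = 0*231 = 0)
s + y(-13) = 0 + 14*(-13)*(-9 + 5*(-13)) = 0 + 14*(-13)*(-9 - 65) = 0 + 14*(-13)*(-74) = 0 + 13468 = 13468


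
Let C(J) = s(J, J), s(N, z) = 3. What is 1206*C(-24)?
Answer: 3618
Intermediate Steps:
C(J) = 3
1206*C(-24) = 1206*3 = 3618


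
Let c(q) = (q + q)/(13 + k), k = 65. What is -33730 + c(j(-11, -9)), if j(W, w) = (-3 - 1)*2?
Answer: -1315478/39 ≈ -33730.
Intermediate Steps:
j(W, w) = -8 (j(W, w) = -4*2 = -8)
c(q) = q/39 (c(q) = (q + q)/(13 + 65) = (2*q)/78 = (2*q)*(1/78) = q/39)
-33730 + c(j(-11, -9)) = -33730 + (1/39)*(-8) = -33730 - 8/39 = -1315478/39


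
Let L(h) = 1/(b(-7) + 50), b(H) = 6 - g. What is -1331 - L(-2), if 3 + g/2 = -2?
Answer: -87847/66 ≈ -1331.0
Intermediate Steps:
g = -10 (g = -6 + 2*(-2) = -6 - 4 = -10)
b(H) = 16 (b(H) = 6 - 1*(-10) = 6 + 10 = 16)
L(h) = 1/66 (L(h) = 1/(16 + 50) = 1/66)
-1331 - L(-2) = -1331 - 1*1/66 = -1331 - 1/66 = -87847/66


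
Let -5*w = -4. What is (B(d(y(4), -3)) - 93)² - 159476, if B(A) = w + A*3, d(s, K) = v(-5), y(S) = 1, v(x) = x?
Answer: -3699604/25 ≈ -1.4798e+5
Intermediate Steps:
w = ⅘ (w = -⅕*(-4) = ⅘ ≈ 0.80000)
d(s, K) = -5
B(A) = ⅘ + 3*A (B(A) = ⅘ + A*3 = ⅘ + 3*A)
(B(d(y(4), -3)) - 93)² - 159476 = ((⅘ + 3*(-5)) - 93)² - 159476 = ((⅘ - 15) - 93)² - 159476 = (-71/5 - 93)² - 159476 = (-536/5)² - 159476 = 287296/25 - 159476 = -3699604/25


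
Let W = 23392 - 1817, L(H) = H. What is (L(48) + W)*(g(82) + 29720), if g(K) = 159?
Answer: 646073617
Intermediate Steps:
W = 21575
(L(48) + W)*(g(82) + 29720) = (48 + 21575)*(159 + 29720) = 21623*29879 = 646073617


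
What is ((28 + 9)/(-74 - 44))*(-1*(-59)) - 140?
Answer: -317/2 ≈ -158.50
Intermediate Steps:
((28 + 9)/(-74 - 44))*(-1*(-59)) - 140 = (37/(-118))*59 - 140 = (37*(-1/118))*59 - 140 = -37/118*59 - 140 = -37/2 - 140 = -317/2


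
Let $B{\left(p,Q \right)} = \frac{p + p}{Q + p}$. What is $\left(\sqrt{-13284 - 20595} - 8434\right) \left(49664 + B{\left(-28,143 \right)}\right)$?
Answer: $- \frac{48169137936}{115} + \frac{5711304 i \sqrt{33879}}{115} \approx -4.1886 \cdot 10^{8} + 9.1412 \cdot 10^{6} i$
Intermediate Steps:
$B{\left(p,Q \right)} = \frac{2 p}{Q + p}$
$\left(\sqrt{-13284 - 20595} - 8434\right) \left(49664 + B{\left(-28,143 \right)}\right) = \left(\sqrt{-13284 - 20595} - 8434\right) \left(49664 + 2 \left(-28\right) \frac{1}{143 - 28}\right) = \left(\sqrt{-33879} - 8434\right) \left(49664 + 2 \left(-28\right) \frac{1}{115}\right) = \left(i \sqrt{33879} - 8434\right) \left(49664 + 2 \left(-28\right) \frac{1}{115}\right) = \left(-8434 + i \sqrt{33879}\right) \left(49664 - \frac{56}{115}\right) = \left(-8434 + i \sqrt{33879}\right) \frac{5711304}{115} = - \frac{48169137936}{115} + \frac{5711304 i \sqrt{33879}}{115}$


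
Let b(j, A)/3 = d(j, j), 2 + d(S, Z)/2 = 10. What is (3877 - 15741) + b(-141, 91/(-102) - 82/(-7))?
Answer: -11816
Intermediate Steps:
d(S, Z) = 16 (d(S, Z) = -4 + 2*10 = -4 + 20 = 16)
b(j, A) = 48 (b(j, A) = 3*16 = 48)
(3877 - 15741) + b(-141, 91/(-102) - 82/(-7)) = (3877 - 15741) + 48 = -11864 + 48 = -11816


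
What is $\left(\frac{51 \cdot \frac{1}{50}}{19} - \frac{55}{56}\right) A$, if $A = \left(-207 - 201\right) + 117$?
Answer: $\frac{7186827}{26600} \approx 270.18$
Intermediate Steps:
$A = -291$ ($A = -408 + 117 = -291$)
$\left(\frac{51 \cdot \frac{1}{50}}{19} - \frac{55}{56}\right) A = \left(\frac{51 \cdot \frac{1}{50}}{19} - \frac{55}{56}\right) \left(-291\right) = \left(51 \cdot \frac{1}{50} \cdot \frac{1}{19} - \frac{55}{56}\right) \left(-291\right) = \left(\frac{51}{50} \cdot \frac{1}{19} - \frac{55}{56}\right) \left(-291\right) = \left(\frac{51}{950} - \frac{55}{56}\right) \left(-291\right) = \left(- \frac{24697}{26600}\right) \left(-291\right) = \frac{7186827}{26600}$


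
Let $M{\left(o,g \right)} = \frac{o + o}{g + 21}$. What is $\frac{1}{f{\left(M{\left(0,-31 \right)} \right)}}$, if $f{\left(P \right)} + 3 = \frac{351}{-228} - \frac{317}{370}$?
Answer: $- \frac{14060}{75871} \approx -0.18531$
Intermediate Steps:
$M{\left(o,g \right)} = \frac{2 o}{21 + g}$
$f{\left(P \right)} = - \frac{75871}{14060}$ ($f{\left(P \right)} = -3 + \left(\frac{351}{-228} - \frac{317}{370}\right) = -3 + \left(351 \left(- \frac{1}{228}\right) - \frac{317}{370}\right) = -3 - \frac{33691}{14060} = - \frac{75871}{14060}$)
$\frac{1}{f{\left(M{\left(0,-31 \right)} \right)}} = \frac{1}{- \frac{75871}{14060}} = - \frac{14060}{75871}$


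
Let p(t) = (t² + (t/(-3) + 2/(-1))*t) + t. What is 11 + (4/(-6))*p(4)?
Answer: 59/9 ≈ 6.5556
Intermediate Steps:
p(t) = t + t² + t*(-2 - t/3) (p(t) = (t² + (t*(-⅓) + 2*(-1))*t) + t = (t² + (-t/3 - 2)*t) + t = (t² + (-2 - t/3)*t) + t = (t² + t*(-2 - t/3)) + t = t + t² + t*(-2 - t/3))
11 + (4/(-6))*p(4) = 11 + (4/(-6))*((⅓)*4*(-3 + 2*4)) = 11 + (4*(-⅙))*((⅓)*4*(-3 + 8)) = 11 - 2*4*5/9 = 11 - ⅔*20/3 = 11 - 40/9 = 59/9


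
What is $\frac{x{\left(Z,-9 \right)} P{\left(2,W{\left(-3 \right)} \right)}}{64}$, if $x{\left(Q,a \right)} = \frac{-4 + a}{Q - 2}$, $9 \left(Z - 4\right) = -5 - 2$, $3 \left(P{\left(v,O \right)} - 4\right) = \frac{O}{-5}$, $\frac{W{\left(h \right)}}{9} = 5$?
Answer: $- \frac{117}{704} \approx -0.16619$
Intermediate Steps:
$W{\left(h \right)} = 45$ ($W{\left(h \right)} = 9 \cdot 5 = 45$)
$P{\left(v,O \right)} = 4 - \frac{O}{15}$ ($P{\left(v,O \right)} = 4 + \frac{O \frac{1}{-5}}{3} = 4 + \frac{O \left(- \frac{1}{5}\right)}{3} = 4 + \frac{\left(- \frac{1}{5}\right) O}{3} = 4 - \frac{O}{15}$)
$Z = \frac{29}{9}$ ($Z = 4 + \frac{-5 - 2}{9} = 4 + \frac{1}{9} \left(-7\right) = 4 - \frac{7}{9} = \frac{29}{9} \approx 3.2222$)
$x{\left(Q,a \right)} = \frac{-4 + a}{-2 + Q}$
$\frac{x{\left(Z,-9 \right)} P{\left(2,W{\left(-3 \right)} \right)}}{64} = \frac{\frac{-4 - 9}{-2 + \frac{29}{9}} \left(4 - 3\right)}{64} = \frac{1}{\frac{11}{9}} \left(-13\right) \left(4 - 3\right) \frac{1}{64} = \frac{9}{11} \left(-13\right) 1 \cdot \frac{1}{64} = \left(- \frac{117}{11}\right) 1 \cdot \frac{1}{64} = \left(- \frac{117}{11}\right) \frac{1}{64} = - \frac{117}{704}$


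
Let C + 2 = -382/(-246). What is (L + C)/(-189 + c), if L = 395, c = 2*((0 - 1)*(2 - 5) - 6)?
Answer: -9706/4797 ≈ -2.0233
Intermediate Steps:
C = -55/123 (C = -2 - 382/(-246) = -2 - 382*(-1/246) = -2 + 191/123 = -55/123 ≈ -0.44715)
c = -6 (c = 2*(-1*(-3) - 6) = 2*(3 - 6) = 2*(-3) = -6)
(L + C)/(-189 + c) = (395 - 55/123)/(-189 - 6) = (48530/123)/(-195) = (48530/123)*(-1/195) = -9706/4797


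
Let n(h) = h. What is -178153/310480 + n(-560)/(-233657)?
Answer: -41452826721/72545825360 ≈ -0.57140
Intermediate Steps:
-178153/310480 + n(-560)/(-233657) = -178153/310480 - 560/(-233657) = -178153*1/310480 - 560*(-1/233657) = -178153/310480 + 560/233657 = -41452826721/72545825360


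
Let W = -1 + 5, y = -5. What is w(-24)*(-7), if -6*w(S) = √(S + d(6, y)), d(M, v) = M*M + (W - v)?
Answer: 7*√21/6 ≈ 5.3463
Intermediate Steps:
W = 4
d(M, v) = 4 + M² - v (d(M, v) = M*M + (4 - v) = M² + (4 - v) = 4 + M² - v)
w(S) = -√(45 + S)/6 (w(S) = -√(S + (4 + 6² - 1*(-5)))/6 = -√(S + (4 + 36 + 5))/6 = -√(S + 45)/6 = -√(45 + S)/6)
w(-24)*(-7) = -√(45 - 24)/6*(-7) = -√21/6*(-7) = 7*√21/6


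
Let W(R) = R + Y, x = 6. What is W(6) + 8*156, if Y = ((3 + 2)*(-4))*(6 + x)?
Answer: 1014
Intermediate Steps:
Y = -240 (Y = ((3 + 2)*(-4))*(6 + 6) = (5*(-4))*12 = -20*12 = -240)
W(R) = -240 + R (W(R) = R - 240 = -240 + R)
W(6) + 8*156 = (-240 + 6) + 8*156 = -234 + 1248 = 1014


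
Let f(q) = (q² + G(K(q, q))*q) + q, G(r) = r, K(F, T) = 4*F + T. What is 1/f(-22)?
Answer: 1/2882 ≈ 0.00034698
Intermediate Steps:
K(F, T) = T + 4*F
f(q) = q + 6*q² (f(q) = (q² + (q + 4*q)*q) + q = (q² + (5*q)*q) + q = (q² + 5*q²) + q = 6*q² + q = q + 6*q²)
1/f(-22) = 1/(-22*(1 + 6*(-22))) = 1/(-22*(1 - 132)) = 1/(-22*(-131)) = 1/2882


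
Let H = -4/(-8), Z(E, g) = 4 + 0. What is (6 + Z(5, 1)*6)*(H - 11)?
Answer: -315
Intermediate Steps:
Z(E, g) = 4
H = ½ (H = -4*(-⅛) = ½ ≈ 0.50000)
(6 + Z(5, 1)*6)*(H - 11) = (6 + 4*6)*(½ - 11) = (6 + 24)*(-21/2) = 30*(-21/2) = -315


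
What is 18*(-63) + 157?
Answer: -977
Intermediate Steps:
18*(-63) + 157 = -1134 + 157 = -977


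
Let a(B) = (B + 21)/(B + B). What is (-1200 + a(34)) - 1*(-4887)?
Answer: 250771/68 ≈ 3687.8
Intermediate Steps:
a(B) = (21 + B)/(2*B) (a(B) = (21 + B)/((2*B)) = (21 + B)*(1/(2*B)) = (21 + B)/(2*B))
(-1200 + a(34)) - 1*(-4887) = (-1200 + (½)*(21 + 34)/34) - 1*(-4887) = (-1200 + (½)*(1/34)*55) + 4887 = (-1200 + 55/68) + 4887 = -81545/68 + 4887 = 250771/68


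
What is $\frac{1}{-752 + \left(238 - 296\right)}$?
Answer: $- \frac{1}{810} \approx -0.0012346$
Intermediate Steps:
$\frac{1}{-752 + \left(238 - 296\right)} = \frac{1}{-752 - 58} = \frac{1}{-810} = - \frac{1}{810}$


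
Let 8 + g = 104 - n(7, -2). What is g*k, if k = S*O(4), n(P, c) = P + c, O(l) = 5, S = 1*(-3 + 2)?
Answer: -455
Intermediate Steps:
S = -1 (S = 1*(-1) = -1)
k = -5 (k = -1*5 = -5)
g = 91 (g = -8 + (104 - (7 - 2)) = -8 + (104 - 1*5) = -8 + (104 - 5) = -8 + 99 = 91)
g*k = 91*(-5) = -455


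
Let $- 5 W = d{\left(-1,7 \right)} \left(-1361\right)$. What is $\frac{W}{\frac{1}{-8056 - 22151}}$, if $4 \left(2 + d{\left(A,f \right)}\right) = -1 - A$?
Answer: $\frac{82223454}{5} \approx 1.6445 \cdot 10^{7}$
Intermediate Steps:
$d{\left(A,f \right)} = - \frac{9}{4} - \frac{A}{4}$ ($d{\left(A,f \right)} = -2 + \frac{-1 - A}{4} = -2 - \left(\frac{1}{4} + \frac{A}{4}\right) = - \frac{9}{4} - \frac{A}{4}$)
$W = - \frac{2722}{5}$ ($W = - \frac{\left(- \frac{9}{4} - - \frac{1}{4}\right) \left(-1361\right)}{5} = - \frac{\left(- \frac{9}{4} + \frac{1}{4}\right) \left(-1361\right)}{5} = - \frac{\left(-2\right) \left(-1361\right)}{5} = \left(- \frac{1}{5}\right) 2722 = - \frac{2722}{5} \approx -544.4$)
$\frac{W}{\frac{1}{-8056 - 22151}} = - \frac{2722}{5 \frac{1}{-8056 - 22151}} = - \frac{2722}{5 \frac{1}{-30207}} = - \frac{2722}{5 \left(- \frac{1}{30207}\right)} = \left(- \frac{2722}{5}\right) \left(-30207\right) = \frac{82223454}{5}$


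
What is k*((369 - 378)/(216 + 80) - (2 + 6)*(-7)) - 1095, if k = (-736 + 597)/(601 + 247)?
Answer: -277156573/251008 ≈ -1104.2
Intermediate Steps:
k = -139/848 ≈ -0.16392
k*((369 - 378)/(216 + 80) - (2 + 6)*(-7)) - 1095 = -139*((369 - 378)/(216 + 80) - (2 + 6)*(-7))/848 - 1095 = -139*(-9/296 - 8*(-7))/848 - 1095 = -139*(-9*1/296 - 1*(-56))/848 - 1095 = -139*(-9/296 + 56)/848 - 1095 = -139/848*16567/296 - 1095 = -2302813/251008 - 1095 = -277156573/251008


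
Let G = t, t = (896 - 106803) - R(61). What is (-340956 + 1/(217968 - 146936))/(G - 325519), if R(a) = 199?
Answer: 24218786591/30659187000 ≈ 0.78994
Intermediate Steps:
t = -106106 (t = (896 - 106803) - 1*199 = -105907 - 199 = -106106)
G = -106106
(-340956 + 1/(217968 - 146936))/(G - 325519) = (-340956 + 1/(217968 - 146936))/(-106106 - 325519) = (-340956 + 1/71032)/(-431625) = (-340956 + 1/71032)*(-1/431625) = -24218786591/71032*(-1/431625) = 24218786591/30659187000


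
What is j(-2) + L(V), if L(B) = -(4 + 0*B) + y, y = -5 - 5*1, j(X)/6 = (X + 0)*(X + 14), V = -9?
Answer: -158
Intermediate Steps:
j(X) = 6*X*(14 + X) (j(X) = 6*((X + 0)*(X + 14)) = 6*(X*(14 + X)) = 6*X*(14 + X))
y = -10 (y = -5 - 5 = -10)
L(B) = -14 (L(B) = -(4 + 0*B) - 10 = -(4 + 0) - 10 = -1*4 - 10 = -4 - 10 = -14)
j(-2) + L(V) = 6*(-2)*(14 - 2) - 14 = 6*(-2)*12 - 14 = -144 - 14 = -158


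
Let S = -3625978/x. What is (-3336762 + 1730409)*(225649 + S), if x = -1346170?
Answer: -34853906212169766/96155 ≈ -3.6248e+11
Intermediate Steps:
S = 1812989/673085 (S = -3625978/(-1346170) = -3625978*(-1/1346170) = 1812989/673085 ≈ 2.6936)
(-3336762 + 1730409)*(225649 + S) = (-3336762 + 1730409)*(225649 + 1812989/673085) = -1606353*151882770154/673085 = -34853906212169766/96155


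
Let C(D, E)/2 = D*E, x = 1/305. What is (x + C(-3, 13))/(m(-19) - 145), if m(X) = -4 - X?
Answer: 23789/39650 ≈ 0.59997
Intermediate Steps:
x = 1/305 ≈ 0.0032787
C(D, E) = 2*D*E (C(D, E) = 2*(D*E) = 2*D*E)
(x + C(-3, 13))/(m(-19) - 145) = (1/305 + 2*(-3)*13)/((-4 - 1*(-19)) - 145) = (1/305 - 78)/((-4 + 19) - 145) = -23789/(305*(15 - 145)) = -23789/305/(-130) = -23789/305*(-1/130) = 23789/39650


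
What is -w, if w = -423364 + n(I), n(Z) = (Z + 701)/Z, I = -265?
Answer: 112191896/265 ≈ 4.2337e+5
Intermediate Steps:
n(Z) = (701 + Z)/Z
w = -112191896/265 (w = -423364 + (701 - 265)/(-265) = -423364 - 1/265*436 = -423364 - 436/265 = -112191896/265 ≈ -4.2337e+5)
-w = -1*(-112191896/265) = 112191896/265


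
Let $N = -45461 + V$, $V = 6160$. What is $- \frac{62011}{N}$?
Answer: $\frac{62011}{39301} \approx 1.5778$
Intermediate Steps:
$N = -39301$ ($N = -45461 + 6160 = -39301$)
$- \frac{62011}{N} = - \frac{62011}{-39301} = \left(-62011\right) \left(- \frac{1}{39301}\right) = \frac{62011}{39301}$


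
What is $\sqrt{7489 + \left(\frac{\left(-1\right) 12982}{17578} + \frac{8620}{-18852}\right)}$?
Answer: $\frac{\sqrt{12847785844873216215}}{41422557} \approx 86.532$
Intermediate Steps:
$\sqrt{7489 + \left(\frac{\left(-1\right) 12982}{17578} + \frac{8620}{-18852}\right)} = \sqrt{7489 + \left(\left(-12982\right) \frac{1}{17578} + 8620 \left(- \frac{1}{18852}\right)\right)} = \sqrt{7489 - \frac{49532378}{41422557}} = \sqrt{\frac{310163996995}{41422557}} = \frac{\sqrt{12847785844873216215}}{41422557}$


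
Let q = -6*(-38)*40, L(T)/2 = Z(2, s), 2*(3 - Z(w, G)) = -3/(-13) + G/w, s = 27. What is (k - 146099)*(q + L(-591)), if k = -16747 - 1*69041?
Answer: -54938436153/26 ≈ -2.1130e+9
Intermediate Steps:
Z(w, G) = 75/26 - G/(2*w) (Z(w, G) = 3 - (-3/(-13) + G/w)/2 = 3 - (-3*(-1/13) + G/w)/2 = 3 - (3/13 + G/w)/2 = 3 + (-3/26 - G/(2*w)) = 75/26 - G/(2*w))
k = -85788 (k = -16747 - 69041 = -85788)
L(T) = -201/26 (L(T) = 2*(75/26 - ½*27/2) = 2*(75/26 - ½*27*½) = 2*(75/26 - 27/4) = 2*(-201/52) = -201/26)
q = 9120 (q = 228*40 = 9120)
(k - 146099)*(q + L(-591)) = (-85788 - 146099)*(9120 - 201/26) = -231887*236919/26 = -54938436153/26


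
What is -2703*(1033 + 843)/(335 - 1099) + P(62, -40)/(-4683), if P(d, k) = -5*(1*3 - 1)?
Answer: 5936673791/894453 ≈ 6637.2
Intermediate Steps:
P(d, k) = -10 (P(d, k) = -5*(3 - 1) = -5*2 = -10)
-2703*(1033 + 843)/(335 - 1099) + P(62, -40)/(-4683) = -2703*(1033 + 843)/(335 - 1099) - 10/(-4683) = -2703/((-764/1876)) - 10*(-1/4683) = -2703/((-764*1/1876)) + 10/4683 = -2703/(-191/469) + 10/4683 = -2703*(-469/191) + 10/4683 = 1267707/191 + 10/4683 = 5936673791/894453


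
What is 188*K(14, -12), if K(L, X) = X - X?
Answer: 0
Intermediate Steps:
K(L, X) = 0
188*K(14, -12) = 188*0 = 0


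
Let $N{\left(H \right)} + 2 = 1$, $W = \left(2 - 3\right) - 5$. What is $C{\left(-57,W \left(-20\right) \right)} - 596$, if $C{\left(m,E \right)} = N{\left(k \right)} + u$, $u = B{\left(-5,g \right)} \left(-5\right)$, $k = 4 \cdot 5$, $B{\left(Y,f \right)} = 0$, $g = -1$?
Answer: $-597$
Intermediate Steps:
$W = -6$ ($W = -1 - 5 = -6$)
$k = 20$
$N{\left(H \right)} = -1$ ($N{\left(H \right)} = -2 + 1 = -1$)
$u = 0$ ($u = 0 \left(-5\right) = 0$)
$C{\left(m,E \right)} = -1$ ($C{\left(m,E \right)} = -1 + 0 = -1$)
$C{\left(-57,W \left(-20\right) \right)} - 596 = -1 - 596 = -597$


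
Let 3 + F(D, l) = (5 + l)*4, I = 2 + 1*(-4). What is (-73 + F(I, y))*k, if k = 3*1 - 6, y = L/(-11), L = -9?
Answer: 1740/11 ≈ 158.18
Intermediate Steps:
I = -2 (I = 2 - 4 = -2)
y = 9/11 (y = -9/(-11) = -9*(-1/11) = 9/11 ≈ 0.81818)
F(D, l) = 17 + 4*l (F(D, l) = -3 + (5 + l)*4 = -3 + (20 + 4*l) = 17 + 4*l)
k = -3 (k = 3 - 6 = -3)
(-73 + F(I, y))*k = (-73 + (17 + 4*(9/11)))*(-3) = (-73 + (17 + 36/11))*(-3) = (-73 + 223/11)*(-3) = -580/11*(-3) = 1740/11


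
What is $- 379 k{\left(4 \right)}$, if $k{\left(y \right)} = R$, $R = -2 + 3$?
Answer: $-379$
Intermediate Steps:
$R = 1$
$k{\left(y \right)} = 1$
$- 379 k{\left(4 \right)} = \left(-379\right) 1 = -379$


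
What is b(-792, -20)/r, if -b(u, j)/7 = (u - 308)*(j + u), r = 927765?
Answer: -1250480/185553 ≈ -6.7392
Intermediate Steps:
b(u, j) = -7*(-308 + u)*(j + u) (b(u, j) = -7*(u - 308)*(j + u) = -7*(-308 + u)*(j + u))
b(-792, -20)/r = (-7*(-792)² + 2156*(-20) + 2156*(-792) - 7*(-20)*(-792))/927765 = (-7*627264 - 43120 - 1707552 - 110880)*(1/927765) = (-4390848 - 43120 - 1707552 - 110880)*(1/927765) = -6252400*1/927765 = -1250480/185553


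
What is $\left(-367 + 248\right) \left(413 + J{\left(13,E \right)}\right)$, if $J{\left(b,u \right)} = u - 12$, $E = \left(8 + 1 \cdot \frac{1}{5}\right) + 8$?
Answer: $- \frac{248234}{5} \approx -49647.0$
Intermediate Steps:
$E = \frac{81}{5}$ ($E = \left(8 + 1 \cdot \frac{1}{5}\right) + 8 = \left(8 + \frac{1}{5}\right) + 8 = \frac{41}{5} + 8 = \frac{81}{5} \approx 16.2$)
$J{\left(b,u \right)} = -12 + u$ ($J{\left(b,u \right)} = u - 12 = -12 + u$)
$\left(-367 + 248\right) \left(413 + J{\left(13,E \right)}\right) = \left(-367 + 248\right) \left(413 + \left(-12 + \frac{81}{5}\right)\right) = - 119 \left(413 + \frac{21}{5}\right) = \left(-119\right) \frac{2086}{5} = - \frac{248234}{5}$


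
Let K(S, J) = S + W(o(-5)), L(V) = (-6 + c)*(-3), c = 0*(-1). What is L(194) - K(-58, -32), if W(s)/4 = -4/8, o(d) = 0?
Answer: 78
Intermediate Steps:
c = 0
L(V) = 18 (L(V) = (-6 + 0)*(-3) = -6*(-3) = 18)
W(s) = -2 (W(s) = 4*(-4/8) = 4*(-4*⅛) = 4*(-½) = -2)
K(S, J) = -2 + S (K(S, J) = S - 2 = -2 + S)
L(194) - K(-58, -32) = 18 - (-2 - 58) = 18 - 1*(-60) = 18 + 60 = 78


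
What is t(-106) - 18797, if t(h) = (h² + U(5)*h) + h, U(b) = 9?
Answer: -8621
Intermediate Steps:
t(h) = h² + 10*h (t(h) = (h² + 9*h) + h = h² + 10*h)
t(-106) - 18797 = -106*(10 - 106) - 18797 = -106*(-96) - 18797 = 10176 - 18797 = -8621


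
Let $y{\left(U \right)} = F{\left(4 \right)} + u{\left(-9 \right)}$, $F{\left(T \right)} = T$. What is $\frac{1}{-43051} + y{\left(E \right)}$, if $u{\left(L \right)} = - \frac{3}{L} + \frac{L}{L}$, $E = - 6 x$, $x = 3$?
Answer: $\frac{688813}{129153} \approx 5.3333$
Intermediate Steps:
$E = -18$ ($E = \left(-6\right) 3 = -18$)
$u{\left(L \right)} = 1 - \frac{3}{L}$ ($u{\left(L \right)} = - \frac{3}{L} + 1 = 1 - \frac{3}{L}$)
$y{\left(U \right)} = \frac{16}{3}$ ($y{\left(U \right)} = 4 + \frac{-3 - 9}{-9} = 4 - - \frac{4}{3} = 4 + \frac{4}{3} = \frac{16}{3}$)
$\frac{1}{-43051} + y{\left(E \right)} = \frac{1}{-43051} + \frac{16}{3} = - \frac{1}{43051} + \frac{16}{3} = \frac{688813}{129153}$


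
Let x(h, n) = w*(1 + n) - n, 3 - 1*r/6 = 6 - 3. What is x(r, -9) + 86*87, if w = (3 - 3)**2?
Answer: 7491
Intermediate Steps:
r = 0 (r = 18 - 6*(6 - 3) = 18 - 6*3 = 18 - 18 = 0)
w = 0 (w = 0**2 = 0)
x(h, n) = -n (x(h, n) = 0*(1 + n) - n = 0 - n = -n)
x(r, -9) + 86*87 = -1*(-9) + 86*87 = 9 + 7482 = 7491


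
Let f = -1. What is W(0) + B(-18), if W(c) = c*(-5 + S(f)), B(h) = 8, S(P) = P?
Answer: 8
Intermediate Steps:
W(c) = -6*c (W(c) = c*(-5 - 1) = c*(-6) = -6*c)
W(0) + B(-18) = -6*0 + 8 = 0 + 8 = 8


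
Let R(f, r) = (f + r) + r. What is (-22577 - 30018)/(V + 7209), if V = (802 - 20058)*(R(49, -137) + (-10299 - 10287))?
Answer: -10519/80148765 ≈ -0.00013124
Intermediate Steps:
R(f, r) = f + 2*r
V = 400736616 (V = (802 - 20058)*((49 + 2*(-137)) + (-10299 - 10287)) = -19256*((49 - 274) - 20586) = -19256*(-225 - 20586) = -19256*(-20811) = 400736616)
(-22577 - 30018)/(V + 7209) = (-22577 - 30018)/(400736616 + 7209) = -52595/400743825 = -52595*1/400743825 = -10519/80148765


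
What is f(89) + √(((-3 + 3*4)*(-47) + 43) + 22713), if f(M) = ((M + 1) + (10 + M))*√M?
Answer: √22333 + 189*√89 ≈ 1932.5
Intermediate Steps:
f(M) = √M*(11 + 2*M) (f(M) = ((1 + M) + (10 + M))*√M = (11 + 2*M)*√M = √M*(11 + 2*M))
f(89) + √(((-3 + 3*4)*(-47) + 43) + 22713) = √89*(11 + 2*89) + √(((-3 + 3*4)*(-47) + 43) + 22713) = √89*(11 + 178) + √(((-3 + 12)*(-47) + 43) + 22713) = √89*189 + √((9*(-47) + 43) + 22713) = 189*√89 + √((-423 + 43) + 22713) = 189*√89 + √(-380 + 22713) = 189*√89 + √22333 = √22333 + 189*√89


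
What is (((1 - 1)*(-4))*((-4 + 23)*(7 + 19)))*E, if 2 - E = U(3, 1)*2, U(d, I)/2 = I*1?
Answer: 0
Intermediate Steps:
U(d, I) = 2*I (U(d, I) = 2*(I*1) = 2*I)
E = -2 (E = 2 - 2*1*2 = 2 - 2*2 = 2 - 1*4 = 2 - 4 = -2)
(((1 - 1)*(-4))*((-4 + 23)*(7 + 19)))*E = (((1 - 1)*(-4))*((-4 + 23)*(7 + 19)))*(-2) = ((0*(-4))*(19*26))*(-2) = (0*494)*(-2) = 0*(-2) = 0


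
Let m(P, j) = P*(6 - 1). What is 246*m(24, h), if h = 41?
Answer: 29520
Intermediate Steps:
m(P, j) = 5*P (m(P, j) = P*5 = 5*P)
246*m(24, h) = 246*(5*24) = 246*120 = 29520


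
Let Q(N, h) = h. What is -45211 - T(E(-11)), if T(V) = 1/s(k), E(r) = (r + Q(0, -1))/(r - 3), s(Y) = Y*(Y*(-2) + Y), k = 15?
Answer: -10172474/225 ≈ -45211.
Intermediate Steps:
s(Y) = -Y² (s(Y) = Y*(-2*Y + Y) = Y*(-Y) = -Y²)
E(r) = (-1 + r)/(-3 + r) (E(r) = (r - 1)/(r - 3) = (-1 + r)/(-3 + r))
T(V) = -1/225 (T(V) = 1/(-1*15²) = 1/(-1*225) = 1/(-225) = -1/225)
-45211 - T(E(-11)) = -45211 - 1*(-1/225) = -45211 + 1/225 = -10172474/225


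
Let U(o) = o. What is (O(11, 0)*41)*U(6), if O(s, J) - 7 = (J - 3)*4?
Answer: -1230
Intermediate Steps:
O(s, J) = -5 + 4*J (O(s, J) = 7 + (J - 3)*4 = 7 + (-3 + J)*4 = 7 + (-12 + 4*J) = -5 + 4*J)
(O(11, 0)*41)*U(6) = ((-5 + 4*0)*41)*6 = ((-5 + 0)*41)*6 = -5*41*6 = -205*6 = -1230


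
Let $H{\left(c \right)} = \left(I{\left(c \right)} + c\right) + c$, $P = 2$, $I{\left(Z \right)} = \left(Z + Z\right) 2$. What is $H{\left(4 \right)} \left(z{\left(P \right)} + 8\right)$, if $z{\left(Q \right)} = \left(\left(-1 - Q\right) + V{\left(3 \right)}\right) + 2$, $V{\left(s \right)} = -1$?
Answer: $144$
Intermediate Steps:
$I{\left(Z \right)} = 4 Z$ ($I{\left(Z \right)} = 2 Z 2 = 4 Z$)
$H{\left(c \right)} = 6 c$ ($H{\left(c \right)} = \left(4 c + c\right) + c = 5 c + c = 6 c$)
$z{\left(Q \right)} = - Q$ ($z{\left(Q \right)} = \left(\left(-1 - Q\right) - 1\right) + 2 = \left(-2 - Q\right) + 2 = - Q$)
$H{\left(4 \right)} \left(z{\left(P \right)} + 8\right) = 6 \cdot 4 \left(\left(-1\right) 2 + 8\right) = 24 \left(-2 + 8\right) = 24 \cdot 6 = 144$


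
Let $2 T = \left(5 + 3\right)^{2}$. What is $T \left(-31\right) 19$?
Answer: $-18848$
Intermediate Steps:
$T = 32$ ($T = \frac{\left(5 + 3\right)^{2}}{2} = \frac{8^{2}}{2} = \frac{1}{2} \cdot 64 = 32$)
$T \left(-31\right) 19 = 32 \left(-31\right) 19 = \left(-992\right) 19 = -18848$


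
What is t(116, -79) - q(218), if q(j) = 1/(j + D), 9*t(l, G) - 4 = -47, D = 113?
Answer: -14242/2979 ≈ -4.7808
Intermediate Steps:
t(l, G) = -43/9 (t(l, G) = 4/9 + (⅑)*(-47) = 4/9 - 47/9 = -43/9)
q(j) = 1/(113 + j) (q(j) = 1/(j + 113) = 1/(113 + j))
t(116, -79) - q(218) = -43/9 - 1/(113 + 218) = -43/9 - 1/331 = -14242/2979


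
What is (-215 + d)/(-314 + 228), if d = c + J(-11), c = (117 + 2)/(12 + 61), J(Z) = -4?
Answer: 7934/3139 ≈ 2.5276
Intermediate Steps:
c = 119/73 ≈ 1.6301
d = -173/73 (d = 119/73 - 4 = -173/73 ≈ -2.3699)
(-215 + d)/(-314 + 228) = (-215 - 173/73)/(-314 + 228) = -15868/73/(-86) = -15868/73*(-1/86) = 7934/3139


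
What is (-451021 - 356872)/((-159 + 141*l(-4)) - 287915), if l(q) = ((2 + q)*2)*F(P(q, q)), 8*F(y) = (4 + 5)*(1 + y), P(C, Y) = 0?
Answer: 1615786/577417 ≈ 2.7983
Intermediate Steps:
F(y) = 9/8 + 9*y/8 (F(y) = ((4 + 5)*(1 + y))/8 = (9*(1 + y))/8 = (9 + 9*y)/8 = 9/8 + 9*y/8)
l(q) = 9/2 + 9*q/4 (l(q) = ((2 + q)*2)*(9/8 + (9/8)*0) = (4 + 2*q)*(9/8 + 0) = (4 + 2*q)*(9/8) = 9/2 + 9*q/4)
(-451021 - 356872)/((-159 + 141*l(-4)) - 287915) = (-451021 - 356872)/((-159 + 141*(9/2 + (9/4)*(-4))) - 287915) = -807893/((-159 + 141*(9/2 - 9)) - 287915) = -807893/((-159 + 141*(-9/2)) - 287915) = -807893/((-159 - 1269/2) - 287915) = -807893/(-1587/2 - 287915) = -807893/(-577417/2) = -807893*(-2/577417) = 1615786/577417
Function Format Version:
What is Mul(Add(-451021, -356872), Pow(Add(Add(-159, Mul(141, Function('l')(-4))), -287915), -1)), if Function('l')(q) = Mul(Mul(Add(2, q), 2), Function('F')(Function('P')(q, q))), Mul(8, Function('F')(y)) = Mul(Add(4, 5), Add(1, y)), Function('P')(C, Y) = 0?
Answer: Rational(1615786, 577417) ≈ 2.7983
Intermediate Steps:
Function('F')(y) = Add(Rational(9, 8), Mul(Rational(9, 8), y)) (Function('F')(y) = Mul(Rational(1, 8), Mul(Add(4, 5), Add(1, y))) = Mul(Rational(1, 8), Mul(9, Add(1, y))) = Mul(Rational(1, 8), Add(9, Mul(9, y))) = Add(Rational(9, 8), Mul(Rational(9, 8), y)))
Function('l')(q) = Add(Rational(9, 2), Mul(Rational(9, 4), q)) (Function('l')(q) = Mul(Mul(Add(2, q), 2), Add(Rational(9, 8), Mul(Rational(9, 8), 0))) = Mul(Add(4, Mul(2, q)), Add(Rational(9, 8), 0)) = Mul(Add(4, Mul(2, q)), Rational(9, 8)) = Add(Rational(9, 2), Mul(Rational(9, 4), q)))
Mul(Add(-451021, -356872), Pow(Add(Add(-159, Mul(141, Function('l')(-4))), -287915), -1)) = Mul(Add(-451021, -356872), Pow(Add(Add(-159, Mul(141, Add(Rational(9, 2), Mul(Rational(9, 4), -4)))), -287915), -1)) = Mul(-807893, Pow(Add(Add(-159, Mul(141, Add(Rational(9, 2), -9))), -287915), -1)) = Mul(-807893, Pow(Add(Add(-159, Mul(141, Rational(-9, 2))), -287915), -1)) = Mul(-807893, Pow(Add(Add(-159, Rational(-1269, 2)), -287915), -1)) = Mul(-807893, Pow(Add(Rational(-1587, 2), -287915), -1)) = Mul(-807893, Pow(Rational(-577417, 2), -1)) = Mul(-807893, Rational(-2, 577417)) = Rational(1615786, 577417)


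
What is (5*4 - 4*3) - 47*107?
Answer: -5021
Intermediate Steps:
(5*4 - 4*3) - 47*107 = (20 - 12) - 5029 = 8 - 5029 = -5021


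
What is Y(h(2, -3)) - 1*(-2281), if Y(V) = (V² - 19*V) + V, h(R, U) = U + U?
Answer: 2425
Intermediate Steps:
h(R, U) = 2*U
Y(V) = V² - 18*V
Y(h(2, -3)) - 1*(-2281) = (2*(-3))*(-18 + 2*(-3)) - 1*(-2281) = -6*(-18 - 6) + 2281 = -6*(-24) + 2281 = 144 + 2281 = 2425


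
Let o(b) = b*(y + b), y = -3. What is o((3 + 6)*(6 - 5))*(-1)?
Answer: -54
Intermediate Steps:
o(b) = b*(-3 + b)
o((3 + 6)*(6 - 5))*(-1) = (((3 + 6)*(6 - 5))*(-3 + (3 + 6)*(6 - 5)))*(-1) = ((9*1)*(-3 + 9*1))*(-1) = (9*(-3 + 9))*(-1) = (9*6)*(-1) = 54*(-1) = -54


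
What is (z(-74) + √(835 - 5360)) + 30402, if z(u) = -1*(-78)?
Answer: 30480 + 5*I*√181 ≈ 30480.0 + 67.268*I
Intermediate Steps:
z(u) = 78
(z(-74) + √(835 - 5360)) + 30402 = (78 + √(835 - 5360)) + 30402 = (78 + √(-4525)) + 30402 = (78 + 5*I*√181) + 30402 = 30480 + 5*I*√181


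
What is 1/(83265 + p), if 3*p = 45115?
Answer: 3/294910 ≈ 1.0173e-5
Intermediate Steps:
p = 45115/3 (p = (1/3)*45115 = 45115/3 ≈ 15038.)
1/(83265 + p) = 1/(83265 + 45115/3) = 1/(294910/3) = 3/294910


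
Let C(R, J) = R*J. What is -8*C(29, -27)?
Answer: 6264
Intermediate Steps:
C(R, J) = J*R
-8*C(29, -27) = -(-216)*29 = -8*(-783) = 6264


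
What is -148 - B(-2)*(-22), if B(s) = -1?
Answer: -170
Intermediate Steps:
-148 - B(-2)*(-22) = -148 - (-1)*(-22) = -148 - 1*22 = -148 - 22 = -170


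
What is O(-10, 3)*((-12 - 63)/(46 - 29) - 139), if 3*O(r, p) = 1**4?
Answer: -2438/51 ≈ -47.804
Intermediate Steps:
O(r, p) = 1/3 (O(r, p) = (1/3)*1**4 = (1/3)*1 = 1/3)
O(-10, 3)*((-12 - 63)/(46 - 29) - 139) = ((-12 - 63)/(46 - 29) - 139)/3 = (-75/17 - 139)/3 = (1/3)*(-2438/17) = -2438/51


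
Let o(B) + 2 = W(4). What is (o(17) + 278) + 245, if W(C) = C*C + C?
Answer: 541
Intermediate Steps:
W(C) = C + C**2 (W(C) = C**2 + C = C + C**2)
o(B) = 18 (o(B) = -2 + 4*(1 + 4) = -2 + 4*5 = -2 + 20 = 18)
(o(17) + 278) + 245 = (18 + 278) + 245 = 296 + 245 = 541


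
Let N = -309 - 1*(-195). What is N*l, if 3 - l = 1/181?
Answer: -61788/181 ≈ -341.37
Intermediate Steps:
l = 542/181 (l = 3 - 1/181 = 542/181 ≈ 2.9945)
N = -114 (N = -309 + 195 = -114)
N*l = -114*542/181 = -61788/181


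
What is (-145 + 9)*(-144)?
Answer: 19584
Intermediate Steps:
(-145 + 9)*(-144) = -136*(-144) = 19584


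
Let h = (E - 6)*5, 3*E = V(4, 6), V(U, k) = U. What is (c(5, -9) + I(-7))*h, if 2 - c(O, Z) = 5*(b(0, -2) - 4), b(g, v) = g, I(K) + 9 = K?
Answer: -140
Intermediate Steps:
I(K) = -9 + K
E = 4/3 (E = (⅓)*4 = 4/3 ≈ 1.3333)
c(O, Z) = 22 (c(O, Z) = 2 - 5*(0 - 4) = 2 - 5*(-4) = 2 - 1*(-20) = 2 + 20 = 22)
h = -70/3 (h = (4/3 - 6)*5 = -14/3*5 = -70/3 ≈ -23.333)
(c(5, -9) + I(-7))*h = (22 + (-9 - 7))*(-70/3) = (22 - 16)*(-70/3) = 6*(-70/3) = -140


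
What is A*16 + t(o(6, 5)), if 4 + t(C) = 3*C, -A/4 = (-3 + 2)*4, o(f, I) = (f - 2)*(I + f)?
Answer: 384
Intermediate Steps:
o(f, I) = (-2 + f)*(I + f)
A = 16 (A = -4*(-3 + 2)*4 = -(-4)*4 = -4*(-4) = 16)
t(C) = -4 + 3*C
A*16 + t(o(6, 5)) = 16*16 + (-4 + 3*(6**2 - 2*5 - 2*6 + 5*6)) = 256 + (-4 + 3*(36 - 10 - 12 + 30)) = 256 + (-4 + 3*44) = 256 + (-4 + 132) = 256 + 128 = 384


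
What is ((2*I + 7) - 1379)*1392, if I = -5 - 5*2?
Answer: -1951584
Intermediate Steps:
I = -15 (I = -5 - 10 = -15)
((2*I + 7) - 1379)*1392 = ((2*(-15) + 7) - 1379)*1392 = ((-30 + 7) - 1379)*1392 = (-23 - 1379)*1392 = -1402*1392 = -1951584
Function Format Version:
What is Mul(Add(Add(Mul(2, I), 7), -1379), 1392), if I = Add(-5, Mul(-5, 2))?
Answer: -1951584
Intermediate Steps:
I = -15 (I = Add(-5, -10) = -15)
Mul(Add(Add(Mul(2, I), 7), -1379), 1392) = Mul(Add(Add(Mul(2, -15), 7), -1379), 1392) = Mul(Add(Add(-30, 7), -1379), 1392) = Mul(Add(-23, -1379), 1392) = Mul(-1402, 1392) = -1951584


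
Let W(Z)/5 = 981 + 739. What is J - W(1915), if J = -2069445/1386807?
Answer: -3976203215/462269 ≈ -8601.5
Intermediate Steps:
W(Z) = 8600 (W(Z) = 5*(981 + 739) = 5*1720 = 8600)
J = -689815/462269 (J = -2069445*1/1386807 = -689815/462269 ≈ -1.4922)
J - W(1915) = -689815/462269 - 1*8600 = -689815/462269 - 8600 = -3976203215/462269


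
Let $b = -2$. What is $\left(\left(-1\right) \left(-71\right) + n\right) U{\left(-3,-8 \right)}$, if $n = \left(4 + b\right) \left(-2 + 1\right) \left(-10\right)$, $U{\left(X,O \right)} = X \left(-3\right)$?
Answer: $819$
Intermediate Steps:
$U{\left(X,O \right)} = - 3 X$
$n = 20$ ($n = \left(4 - 2\right) \left(-2 + 1\right) \left(-10\right) = 2 \left(-1\right) \left(-10\right) = \left(-2\right) \left(-10\right) = 20$)
$\left(\left(-1\right) \left(-71\right) + n\right) U{\left(-3,-8 \right)} = \left(\left(-1\right) \left(-71\right) + 20\right) \left(\left(-3\right) \left(-3\right)\right) = \left(71 + 20\right) 9 = 91 \cdot 9 = 819$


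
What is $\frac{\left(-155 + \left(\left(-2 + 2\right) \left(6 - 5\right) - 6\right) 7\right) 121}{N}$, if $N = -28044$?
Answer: $\frac{23837}{28044} \approx 0.84999$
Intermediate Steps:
$\frac{\left(-155 + \left(\left(-2 + 2\right) \left(6 - 5\right) - 6\right) 7\right) 121}{N} = \frac{\left(-155 + \left(\left(-2 + 2\right) \left(6 - 5\right) - 6\right) 7\right) 121}{-28044} = \left(-155 + \left(0 \cdot 1 - 6\right) 7\right) 121 \left(- \frac{1}{28044}\right) = \left(-155 + \left(0 - 6\right) 7\right) 121 \left(- \frac{1}{28044}\right) = \left(-155 - 42\right) 121 \left(- \frac{1}{28044}\right) = \left(-197\right) 121 \left(- \frac{1}{28044}\right) = \left(-23837\right) \left(- \frac{1}{28044}\right) = \frac{23837}{28044}$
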